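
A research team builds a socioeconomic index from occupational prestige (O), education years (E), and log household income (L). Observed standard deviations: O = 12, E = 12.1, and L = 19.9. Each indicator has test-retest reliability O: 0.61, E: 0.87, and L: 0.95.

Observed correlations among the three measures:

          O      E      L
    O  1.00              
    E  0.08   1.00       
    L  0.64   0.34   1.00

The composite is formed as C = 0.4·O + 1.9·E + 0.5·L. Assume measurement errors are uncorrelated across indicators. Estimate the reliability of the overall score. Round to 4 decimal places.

0.9066

Var(C) = 0.4²·12² + 1.9²·12.1² + 0.5²·19.9² + 2·[0.76·12·12.1·0.08 + 0.2·12·19.9·0.64 + 0.95·12.1·19.9·0.34] = 650.583 + 234.339 = 884.922.
Under uncorrelated errors the observed covariances equal the true-score covariances, so only the own-variance terms attenuate.
True-score variance = [0.4²·12²·0.61 + 1.9²·12.1²·0.87 + 0.5²·19.9²·0.95] + 234.339 = 567.937 + 234.339 = 802.276.
Reliability = 802.276 / 884.922 = 0.9066.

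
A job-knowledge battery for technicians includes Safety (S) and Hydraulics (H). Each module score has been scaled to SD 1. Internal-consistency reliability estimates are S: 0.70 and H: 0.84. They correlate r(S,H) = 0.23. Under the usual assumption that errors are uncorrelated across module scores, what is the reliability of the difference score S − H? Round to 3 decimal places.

Var(S−H) = 1 + 1 − 2·0.23 = 2 − 0.46 = 1.54.
Under uncorrelated errors the observed covariances equal the true-score covariances, so only the own-variance terms attenuate.
True-score variance = [0.70 + 0.84] − 0.46 = 1.54 − 0.46 = 1.08.
Reliability = 1.08 / 1.54 = 0.701.

0.701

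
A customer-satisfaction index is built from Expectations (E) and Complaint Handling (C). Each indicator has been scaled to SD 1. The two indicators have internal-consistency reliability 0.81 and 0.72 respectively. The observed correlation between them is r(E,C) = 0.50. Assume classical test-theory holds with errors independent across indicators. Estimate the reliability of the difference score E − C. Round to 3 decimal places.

0.530

Var(E−C) = 1 + 1 − 2·0.50 = 2 − 1 = 1.
Under uncorrelated errors the observed covariances equal the true-score covariances, so only the own-variance terms attenuate.
True-score variance = [0.81 + 0.72] − 1 = 1.53 − 1 = 0.53.
Reliability = 0.53 / 1 = 0.530.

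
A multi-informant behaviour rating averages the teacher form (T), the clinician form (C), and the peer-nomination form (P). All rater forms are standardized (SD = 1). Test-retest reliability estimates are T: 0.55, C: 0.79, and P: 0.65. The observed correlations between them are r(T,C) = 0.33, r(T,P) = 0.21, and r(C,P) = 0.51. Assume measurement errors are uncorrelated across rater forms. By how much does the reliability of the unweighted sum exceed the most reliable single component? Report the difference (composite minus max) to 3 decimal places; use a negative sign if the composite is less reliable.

Var(sum) = 3 + 2.1 = 5.1; true-score variance = 1.99 + 2.1 = 4.09; composite reliability = 0.8020.
Max component reliability = 0.7900.
Difference = 0.8020 − 0.7900 = 0.012.

0.012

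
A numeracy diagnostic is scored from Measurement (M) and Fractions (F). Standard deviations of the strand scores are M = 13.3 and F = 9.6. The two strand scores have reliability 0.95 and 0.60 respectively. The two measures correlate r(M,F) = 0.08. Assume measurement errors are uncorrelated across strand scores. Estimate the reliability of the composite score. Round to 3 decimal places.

Var(M+F) = 13.3² + 9.6² + 2·[13.3·9.6·0.08] = 269.05 + 20.4288 = 289.479.
Because errors are independent across components, Cov(Tᵢ,Tⱼ) = Cov(Xᵢ,Xⱼ); the off-diagonal part of the true-score variance is the same as above.
True-score variance = [13.3²·0.95 + 9.6²·0.60] + 20.4288 = 223.341 + 20.4288 = 243.77.
Reliability = 243.77 / 289.479 = 0.842.

0.842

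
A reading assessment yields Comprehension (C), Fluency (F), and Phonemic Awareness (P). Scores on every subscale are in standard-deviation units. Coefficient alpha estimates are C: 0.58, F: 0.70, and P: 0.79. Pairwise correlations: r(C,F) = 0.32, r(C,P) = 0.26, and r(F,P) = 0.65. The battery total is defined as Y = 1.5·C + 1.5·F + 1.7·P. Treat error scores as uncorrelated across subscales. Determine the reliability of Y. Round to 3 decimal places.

0.835

Var(Y) = 1.5² + 1.5² + 1.7² + 2·[2.25·0.32 + 2.55·0.26 + 2.55·0.65] = 7.39 + 6.081 = 13.471.
Because errors are independent across components, Cov(Tᵢ,Tⱼ) = Cov(Xᵢ,Xⱼ); the off-diagonal part of the true-score variance is the same as above.
True-score variance = [1.5²·0.58 + 1.5²·0.70 + 1.7²·0.79] + 6.081 = 5.1631 + 6.081 = 11.2441.
Reliability = 11.2441 / 13.471 = 0.835.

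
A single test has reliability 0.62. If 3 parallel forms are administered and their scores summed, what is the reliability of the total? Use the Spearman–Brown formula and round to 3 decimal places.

ρ_k = kρ / (1 + (k−1)ρ) = 3·0.62 / (1 + 2·0.62) = 1.860 / 2.240 = 0.830.

0.830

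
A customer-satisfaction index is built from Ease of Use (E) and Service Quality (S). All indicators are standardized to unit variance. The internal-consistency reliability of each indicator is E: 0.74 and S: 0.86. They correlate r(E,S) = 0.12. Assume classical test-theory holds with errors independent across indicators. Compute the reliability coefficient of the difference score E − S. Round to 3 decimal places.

Var(E−S) = 1 + 1 − 2·0.12 = 2 − 0.24 = 1.76.
Under uncorrelated errors the observed covariances equal the true-score covariances, so only the own-variance terms attenuate.
True-score variance = [0.74 + 0.86] − 0.24 = 1.6 − 0.24 = 1.36.
Reliability = 1.36 / 1.76 = 0.773.

0.773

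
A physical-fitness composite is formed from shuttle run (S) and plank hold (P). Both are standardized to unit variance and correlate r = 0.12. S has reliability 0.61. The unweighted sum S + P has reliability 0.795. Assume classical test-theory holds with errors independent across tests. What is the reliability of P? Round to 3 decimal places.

0.931

Var(S+P) = 2 + 2·0.12 = 2.240.
True-score variance = ρ_S + ρ_P + 2·0.12, so 0.795 = (0.61 + ρ_P + 0.24) / 2.240.
ρ_P = 0.795·2.240 − 0.61 − 0.24 = 0.931.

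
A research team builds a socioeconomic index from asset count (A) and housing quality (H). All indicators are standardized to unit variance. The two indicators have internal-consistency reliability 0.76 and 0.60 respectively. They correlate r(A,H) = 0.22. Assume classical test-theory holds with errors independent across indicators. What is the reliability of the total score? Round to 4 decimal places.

0.7377

Var(A+H) = 2 + 2·[0.22] = 2 + 0.44 = 2.44.
Because errors are independent across components, Cov(Tᵢ,Tⱼ) = Cov(Xᵢ,Xⱼ); the off-diagonal part of the true-score variance is the same as above.
True-score variance = [0.76 + 0.60] + 0.44 = 1.36 + 0.44 = 1.8.
Reliability = 1.8 / 2.44 = 0.7377.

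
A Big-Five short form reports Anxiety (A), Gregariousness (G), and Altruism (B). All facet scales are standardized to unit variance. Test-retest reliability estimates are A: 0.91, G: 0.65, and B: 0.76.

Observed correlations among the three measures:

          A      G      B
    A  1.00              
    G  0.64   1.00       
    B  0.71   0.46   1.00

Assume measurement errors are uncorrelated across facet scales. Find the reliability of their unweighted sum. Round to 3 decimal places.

Var(A+G+B) = 3 + 2·[0.64 + 0.71 + 0.46] = 3 + 3.62 = 6.62.
Under uncorrelated errors the observed covariances equal the true-score covariances, so only the own-variance terms attenuate.
True-score variance = [0.91 + 0.65 + 0.76] + 3.62 = 2.32 + 3.62 = 5.94.
Reliability = 5.94 / 6.62 = 0.897.

0.897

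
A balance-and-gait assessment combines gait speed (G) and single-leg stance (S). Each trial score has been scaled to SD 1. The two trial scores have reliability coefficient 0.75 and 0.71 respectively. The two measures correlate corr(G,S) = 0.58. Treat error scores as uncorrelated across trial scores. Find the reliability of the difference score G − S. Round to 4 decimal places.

0.3571

Var(G−S) = 1 + 1 − 2·0.58 = 2 − 1.16 = 0.84.
With uncorrelated errors the cross-covariances are all true-score covariance, so they carry over unchanged; only the diagonal terms shrink to ρᵢσᵢ².
True-score variance = [0.75 + 0.71] − 1.16 = 1.46 − 1.16 = 0.3.
Reliability = 0.3 / 0.84 = 0.3571.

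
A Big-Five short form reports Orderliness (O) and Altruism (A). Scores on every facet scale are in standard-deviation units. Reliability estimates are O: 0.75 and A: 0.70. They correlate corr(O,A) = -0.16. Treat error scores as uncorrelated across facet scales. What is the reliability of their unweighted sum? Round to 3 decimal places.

Var(O+A) = 2 + 2·[(-0.16)] = 2 − 0.32 = 1.68.
Because errors are independent across components, Cov(Tᵢ,Tⱼ) = Cov(Xᵢ,Xⱼ); the off-diagonal part of the true-score variance is the same as above.
True-score variance = [0.75 + 0.70] − 0.32 = 1.45 − 0.32 = 1.13.
Reliability = 1.13 / 1.68 = 0.673.

0.673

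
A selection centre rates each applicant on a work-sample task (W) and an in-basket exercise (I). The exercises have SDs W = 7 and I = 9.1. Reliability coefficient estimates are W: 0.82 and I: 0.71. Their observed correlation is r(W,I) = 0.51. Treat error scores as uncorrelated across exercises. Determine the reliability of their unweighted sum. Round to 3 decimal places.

0.833

Var(W+I) = 7² + 9.1² + 2·[7·9.1·0.51] = 131.81 + 64.974 = 196.784.
Under uncorrelated errors the observed covariances equal the true-score covariances, so only the own-variance terms attenuate.
True-score variance = [7²·0.82 + 9.1²·0.71] + 64.974 = 98.9751 + 64.974 = 163.949.
Reliability = 163.949 / 196.784 = 0.833.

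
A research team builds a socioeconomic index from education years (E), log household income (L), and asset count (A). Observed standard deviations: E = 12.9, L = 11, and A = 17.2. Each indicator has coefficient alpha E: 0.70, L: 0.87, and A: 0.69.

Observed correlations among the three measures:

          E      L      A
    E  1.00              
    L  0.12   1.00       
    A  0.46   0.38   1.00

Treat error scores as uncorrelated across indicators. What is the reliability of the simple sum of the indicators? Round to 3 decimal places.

0.837

Var(E+L+A) = 12.9² + 11² + 17.2² + 2·[12.9·11·0.12 + 12.9·17.2·0.46 + 11·17.2·0.38] = 583.25 + 381.978 = 965.228.
With uncorrelated errors the cross-covariances are all true-score covariance, so they carry over unchanged; only the diagonal terms shrink to ρᵢσᵢ².
True-score variance = [12.9²·0.70 + 11²·0.87 + 17.2²·0.69] + 381.978 = 425.887 + 381.978 = 807.864.
Reliability = 807.864 / 965.228 = 0.837.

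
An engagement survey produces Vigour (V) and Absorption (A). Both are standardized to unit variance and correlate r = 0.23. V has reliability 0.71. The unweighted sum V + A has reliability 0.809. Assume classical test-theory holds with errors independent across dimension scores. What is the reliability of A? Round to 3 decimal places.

0.820

Var(V+A) = 2 + 2·0.23 = 2.460.
True-score variance = ρ_V + ρ_A + 2·0.23, so 0.809 = (0.71 + ρ_A + 0.46) / 2.460.
ρ_A = 0.809·2.460 − 0.71 − 0.46 = 0.820.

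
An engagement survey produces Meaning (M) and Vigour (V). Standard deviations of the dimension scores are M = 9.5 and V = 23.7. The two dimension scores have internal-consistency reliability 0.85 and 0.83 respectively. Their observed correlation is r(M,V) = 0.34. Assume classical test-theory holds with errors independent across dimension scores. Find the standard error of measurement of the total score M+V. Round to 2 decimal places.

Var(total) = 651.94 + 153.102 = 805.042.
True-score variance = 542.915 + 153.102 = 696.017, so reliability = 0.8646.
Error variance = 805.042 − 696.017 = 109.025; SEM = √109.025 = 10.44.

10.44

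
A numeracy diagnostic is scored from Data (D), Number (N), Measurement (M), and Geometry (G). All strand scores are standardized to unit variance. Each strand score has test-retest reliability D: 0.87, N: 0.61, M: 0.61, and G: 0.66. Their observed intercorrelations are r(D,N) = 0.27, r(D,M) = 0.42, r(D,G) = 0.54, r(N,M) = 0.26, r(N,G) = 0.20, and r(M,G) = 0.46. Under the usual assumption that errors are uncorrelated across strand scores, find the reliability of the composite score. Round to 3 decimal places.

0.849

Var(D+N+M+G) = 4 + 2·[0.27 + 0.42 + 0.54 + 0.26 + 0.20 + 0.46] = 4 + 4.3 = 8.3.
Under uncorrelated errors the observed covariances equal the true-score covariances, so only the own-variance terms attenuate.
True-score variance = [0.87 + 0.61 + 0.61 + 0.66] + 4.3 = 2.75 + 4.3 = 7.05.
Reliability = 7.05 / 8.3 = 0.849.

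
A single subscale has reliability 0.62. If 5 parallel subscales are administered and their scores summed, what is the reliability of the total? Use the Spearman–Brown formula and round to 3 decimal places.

ρ_k = kρ / (1 + (k−1)ρ) = 5·0.62 / (1 + 4·0.62) = 3.100 / 3.480 = 0.891.

0.891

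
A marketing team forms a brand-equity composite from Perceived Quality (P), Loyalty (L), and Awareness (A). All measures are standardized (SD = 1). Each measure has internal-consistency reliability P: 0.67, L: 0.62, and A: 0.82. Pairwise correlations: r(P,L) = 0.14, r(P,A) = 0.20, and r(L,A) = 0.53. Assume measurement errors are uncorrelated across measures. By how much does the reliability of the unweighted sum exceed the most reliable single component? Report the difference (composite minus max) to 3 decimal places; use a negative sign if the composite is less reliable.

Var(sum) = 3 + 1.74 = 4.74; true-score variance = 2.11 + 1.74 = 3.85; composite reliability = 0.8122.
Max component reliability = 0.8200.
Difference = 0.8122 − 0.8200 = -0.008.

-0.008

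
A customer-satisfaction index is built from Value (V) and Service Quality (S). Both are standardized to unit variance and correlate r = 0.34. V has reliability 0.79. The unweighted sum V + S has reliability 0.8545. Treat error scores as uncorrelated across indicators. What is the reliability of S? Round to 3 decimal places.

0.820

Var(V+S) = 2 + 2·0.34 = 2.680.
True-score variance = ρ_V + ρ_S + 2·0.34, so 0.8545 = (0.79 + ρ_S + 0.68) / 2.680.
ρ_S = 0.8545·2.680 − 0.79 − 0.68 = 0.820.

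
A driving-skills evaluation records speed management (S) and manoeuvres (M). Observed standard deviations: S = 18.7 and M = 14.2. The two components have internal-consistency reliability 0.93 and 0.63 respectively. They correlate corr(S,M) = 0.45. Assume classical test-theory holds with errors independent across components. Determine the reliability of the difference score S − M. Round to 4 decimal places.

Var(S−M) = 18.7² + 14.2² − 2·18.7·14.2·0.45 = 551.33 − 238.986 = 312.344.
Because errors are independent across components, Cov(Tᵢ,Tⱼ) = Cov(Xᵢ,Xⱼ); the off-diagonal part of the true-score variance is the same as above.
True-score variance = [18.7²·0.93 + 14.2²·0.63] − 238.986 = 452.245 − 238.986 = 213.259.
Reliability = 213.259 / 312.344 = 0.6828.

0.6828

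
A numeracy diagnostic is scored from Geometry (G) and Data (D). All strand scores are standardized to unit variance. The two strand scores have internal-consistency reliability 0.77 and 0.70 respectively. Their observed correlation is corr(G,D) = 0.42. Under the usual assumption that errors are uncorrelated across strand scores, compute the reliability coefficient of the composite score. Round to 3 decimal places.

Var(G+D) = 2 + 2·[0.42] = 2 + 0.84 = 2.84.
With uncorrelated errors the cross-covariances are all true-score covariance, so they carry over unchanged; only the diagonal terms shrink to ρᵢσᵢ².
True-score variance = [0.77 + 0.70] + 0.84 = 1.47 + 0.84 = 2.31.
Reliability = 2.31 / 2.84 = 0.813.

0.813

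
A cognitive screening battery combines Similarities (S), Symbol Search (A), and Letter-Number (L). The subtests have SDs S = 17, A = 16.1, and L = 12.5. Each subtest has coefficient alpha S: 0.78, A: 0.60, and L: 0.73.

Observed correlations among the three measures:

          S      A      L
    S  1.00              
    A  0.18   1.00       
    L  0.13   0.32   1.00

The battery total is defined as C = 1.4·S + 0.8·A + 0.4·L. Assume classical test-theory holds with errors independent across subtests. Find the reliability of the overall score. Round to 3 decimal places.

0.790

Var(C) = 1.4²·17² + 0.8²·16.1² + 0.4²·12.5² + 2·[1.12·17·16.1·0.18 + 0.56·17·12.5·0.13 + 0.32·16.1·12.5·0.32] = 757.334 + 182.512 = 939.846.
Because errors are independent across components, Cov(Tᵢ,Tⱼ) = Cov(Xᵢ,Xⱼ); the off-diagonal part of the true-score variance is the same as above.
True-score variance = [1.4²·17²·0.78 + 0.8²·16.1²·0.60 + 0.4²·12.5²·0.73] + 182.512 = 559.61 + 182.512 = 742.122.
Reliability = 742.122 / 939.846 = 0.790.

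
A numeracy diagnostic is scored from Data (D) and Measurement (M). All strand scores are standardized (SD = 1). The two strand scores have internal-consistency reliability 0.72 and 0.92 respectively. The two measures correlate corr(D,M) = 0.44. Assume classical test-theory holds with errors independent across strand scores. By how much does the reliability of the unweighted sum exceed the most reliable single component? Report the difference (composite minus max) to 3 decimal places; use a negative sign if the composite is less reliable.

-0.045

Var(sum) = 2 + 0.88 = 2.88; true-score variance = 1.64 + 0.88 = 2.52; composite reliability = 0.8750.
Max component reliability = 0.9200.
Difference = 0.8750 − 0.9200 = -0.045.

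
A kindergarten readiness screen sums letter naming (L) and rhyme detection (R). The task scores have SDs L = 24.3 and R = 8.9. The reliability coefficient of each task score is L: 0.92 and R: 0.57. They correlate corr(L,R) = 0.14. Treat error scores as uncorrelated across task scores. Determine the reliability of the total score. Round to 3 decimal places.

0.889

Var(L+R) = 24.3² + 8.9² + 2·[24.3·8.9·0.14] = 669.7 + 60.5556 = 730.256.
With uncorrelated errors the cross-covariances are all true-score covariance, so they carry over unchanged; only the diagonal terms shrink to ρᵢσᵢ².
True-score variance = [24.3²·0.92 + 8.9²·0.57] + 60.5556 = 588.401 + 60.5556 = 648.956.
Reliability = 648.956 / 730.256 = 0.889.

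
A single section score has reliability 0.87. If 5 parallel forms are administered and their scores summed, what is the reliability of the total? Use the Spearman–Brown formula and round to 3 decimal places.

0.971

ρ_k = kρ / (1 + (k−1)ρ) = 5·0.87 / (1 + 4·0.87) = 4.350 / 4.480 = 0.971.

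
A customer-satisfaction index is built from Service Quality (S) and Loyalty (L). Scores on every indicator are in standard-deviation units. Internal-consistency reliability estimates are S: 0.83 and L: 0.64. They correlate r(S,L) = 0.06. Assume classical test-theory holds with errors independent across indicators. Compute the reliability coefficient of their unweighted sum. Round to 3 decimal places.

Var(S+L) = 2 + 2·[0.06] = 2 + 0.12 = 2.12.
Because errors are independent across components, Cov(Tᵢ,Tⱼ) = Cov(Xᵢ,Xⱼ); the off-diagonal part of the true-score variance is the same as above.
True-score variance = [0.83 + 0.64] + 0.12 = 1.47 + 0.12 = 1.59.
Reliability = 1.59 / 2.12 = 0.750.

0.750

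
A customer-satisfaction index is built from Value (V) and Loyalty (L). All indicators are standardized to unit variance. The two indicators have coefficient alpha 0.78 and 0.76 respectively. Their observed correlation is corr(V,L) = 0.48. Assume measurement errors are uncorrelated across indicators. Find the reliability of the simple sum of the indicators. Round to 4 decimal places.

0.8446

Var(V+L) = 2 + 2·[0.48] = 2 + 0.96 = 2.96.
With uncorrelated errors the cross-covariances are all true-score covariance, so they carry over unchanged; only the diagonal terms shrink to ρᵢσᵢ².
True-score variance = [0.78 + 0.76] + 0.96 = 1.54 + 0.96 = 2.5.
Reliability = 2.5 / 2.96 = 0.8446.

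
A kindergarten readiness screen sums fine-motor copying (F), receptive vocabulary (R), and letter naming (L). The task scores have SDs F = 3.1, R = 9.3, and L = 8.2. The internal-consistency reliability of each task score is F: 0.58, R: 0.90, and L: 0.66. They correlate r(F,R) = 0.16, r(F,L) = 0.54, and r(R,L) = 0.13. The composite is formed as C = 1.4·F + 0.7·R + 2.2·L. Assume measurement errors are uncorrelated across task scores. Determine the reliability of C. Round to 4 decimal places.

Var(C) = 1.4²·3.1² + 0.7²·9.3² + 2.2²·8.2² + 2·[0.98·3.1·9.3·0.16 + 3.08·3.1·8.2·0.54 + 1.54·9.3·8.2·0.13] = 386.657 + 124.133 = 510.79.
Because errors are independent across components, Cov(Tᵢ,Tⱼ) = Cov(Xᵢ,Xⱼ); the off-diagonal part of the true-score variance is the same as above.
True-score variance = [1.4²·3.1²·0.58 + 0.7²·9.3²·0.90 + 2.2²·8.2²·0.66] + 124.133 = 263.858 + 124.133 = 387.991.
Reliability = 387.991 / 510.79 = 0.7596.

0.7596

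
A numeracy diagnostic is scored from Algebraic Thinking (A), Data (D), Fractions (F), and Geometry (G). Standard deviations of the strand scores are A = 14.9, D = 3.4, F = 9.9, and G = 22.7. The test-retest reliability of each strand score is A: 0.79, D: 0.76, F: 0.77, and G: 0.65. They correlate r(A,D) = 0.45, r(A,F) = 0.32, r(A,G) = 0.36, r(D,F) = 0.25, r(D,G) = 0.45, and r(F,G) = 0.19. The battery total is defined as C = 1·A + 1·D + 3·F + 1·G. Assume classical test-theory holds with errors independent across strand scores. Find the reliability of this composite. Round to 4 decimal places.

0.8323

Var(C) = 14.9² + 3.4² + 3²·9.9² + 22.7² + 2·[14.9·3.4·0.45 + 3·14.9·9.9·0.32 + 14.9·22.7·0.36 + 3·3.4·9.9·0.25 + 3.4·22.7·0.45 + 3·9.9·22.7·0.19] = 1630.95 + 948.483 = 2579.43.
Under uncorrelated errors the observed covariances equal the true-score covariances, so only the own-variance terms attenuate.
True-score variance = [14.9²·0.79 + 3.4²·0.76 + 3²·9.9²·0.77 + 22.7²·0.65] + 948.483 = 1198.32 + 948.483 = 2146.8.
Reliability = 2146.8 / 2579.43 = 0.8323.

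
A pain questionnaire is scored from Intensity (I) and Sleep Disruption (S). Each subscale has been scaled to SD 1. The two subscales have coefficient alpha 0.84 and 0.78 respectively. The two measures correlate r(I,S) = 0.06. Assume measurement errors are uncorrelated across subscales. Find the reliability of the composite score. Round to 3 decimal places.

Var(I+S) = 2 + 2·[0.06] = 2 + 0.12 = 2.12.
With uncorrelated errors the cross-covariances are all true-score covariance, so they carry over unchanged; only the diagonal terms shrink to ρᵢσᵢ².
True-score variance = [0.84 + 0.78] + 0.12 = 1.62 + 0.12 = 1.74.
Reliability = 1.74 / 2.12 = 0.821.

0.821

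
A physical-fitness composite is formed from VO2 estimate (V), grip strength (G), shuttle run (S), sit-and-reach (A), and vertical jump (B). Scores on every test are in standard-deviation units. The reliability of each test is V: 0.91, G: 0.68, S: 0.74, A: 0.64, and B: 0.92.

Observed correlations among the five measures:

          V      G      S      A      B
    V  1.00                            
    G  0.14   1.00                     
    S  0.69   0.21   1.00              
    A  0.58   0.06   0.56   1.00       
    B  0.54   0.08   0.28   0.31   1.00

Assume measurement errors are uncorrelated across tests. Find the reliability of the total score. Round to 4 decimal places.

0.9067

Var(V+G+S+A+B) = 5 + 2·[0.14 + 0.69 + 0.58 + 0.54 + 0.21 + 0.06 + 0.08 + 0.56 + 0.28 + 0.31] = 5 + 6.9 = 11.9.
With uncorrelated errors the cross-covariances are all true-score covariance, so they carry over unchanged; only the diagonal terms shrink to ρᵢσᵢ².
True-score variance = [0.91 + 0.68 + 0.74 + 0.64 + 0.92] + 6.9 = 3.89 + 6.9 = 10.79.
Reliability = 10.79 / 11.9 = 0.9067.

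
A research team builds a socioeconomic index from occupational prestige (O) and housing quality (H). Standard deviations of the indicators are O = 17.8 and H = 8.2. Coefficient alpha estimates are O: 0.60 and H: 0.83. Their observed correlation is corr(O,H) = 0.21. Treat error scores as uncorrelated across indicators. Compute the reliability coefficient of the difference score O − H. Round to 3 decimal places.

Var(O−H) = 17.8² + 8.2² − 2·17.8·8.2·0.21 = 384.08 − 61.3032 = 322.777.
Because errors are independent across components, Cov(Tᵢ,Tⱼ) = Cov(Xᵢ,Xⱼ); the off-diagonal part of the true-score variance is the same as above.
True-score variance = [17.8²·0.60 + 8.2²·0.83] − 61.3032 = 245.913 − 61.3032 = 184.61.
Reliability = 184.61 / 322.777 = 0.572.

0.572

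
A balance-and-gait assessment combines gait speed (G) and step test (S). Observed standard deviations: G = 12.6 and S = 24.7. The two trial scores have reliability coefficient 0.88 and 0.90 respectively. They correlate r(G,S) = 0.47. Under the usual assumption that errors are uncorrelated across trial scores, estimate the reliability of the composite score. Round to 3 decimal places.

Var(G+S) = 12.6² + 24.7² + 2·[12.6·24.7·0.47] = 768.85 + 292.547 = 1061.4.
With uncorrelated errors the cross-covariances are all true-score covariance, so they carry over unchanged; only the diagonal terms shrink to ρᵢσᵢ².
True-score variance = [12.6²·0.88 + 24.7²·0.90] + 292.547 = 688.79 + 292.547 = 981.337.
Reliability = 981.337 / 1061.4 = 0.925.

0.925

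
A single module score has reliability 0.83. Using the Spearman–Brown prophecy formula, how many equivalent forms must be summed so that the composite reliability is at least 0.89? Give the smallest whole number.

2

k ≥ ρ*(1−ρ₁)/(ρ₁(1−ρ*)) = 0.89·0.17 / (0.83·0.11) = 1.657.
Smallest integer k = 2.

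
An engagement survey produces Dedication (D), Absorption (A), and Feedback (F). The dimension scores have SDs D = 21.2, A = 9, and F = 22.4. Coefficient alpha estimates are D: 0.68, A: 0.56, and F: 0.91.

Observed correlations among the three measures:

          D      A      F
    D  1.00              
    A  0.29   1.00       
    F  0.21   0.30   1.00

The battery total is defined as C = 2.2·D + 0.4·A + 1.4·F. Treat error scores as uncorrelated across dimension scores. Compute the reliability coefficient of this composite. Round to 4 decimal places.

0.8000

Var(C) = 2.2²·21.2² + 0.4²·9² + 1.4²·22.4² + 2·[0.88·21.2·9·0.29 + 3.08·21.2·22.4·0.21 + 0.56·9·22.4·0.30] = 3171.7 + 779.427 = 3951.13.
Under uncorrelated errors the observed covariances equal the true-score covariances, so only the own-variance terms attenuate.
True-score variance = [2.2²·21.2²·0.68 + 0.4²·9²·0.56 + 1.4²·22.4²·0.91] + 779.427 = 2381.39 + 779.427 = 3160.82.
Reliability = 3160.82 / 3951.13 = 0.8000.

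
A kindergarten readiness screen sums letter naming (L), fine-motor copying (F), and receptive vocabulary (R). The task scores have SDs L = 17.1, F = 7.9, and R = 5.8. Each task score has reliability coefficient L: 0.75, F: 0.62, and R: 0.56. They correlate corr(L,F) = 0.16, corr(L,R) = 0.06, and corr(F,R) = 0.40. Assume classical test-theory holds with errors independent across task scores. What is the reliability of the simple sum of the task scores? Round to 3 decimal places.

Var(L+F+R) = 17.1² + 7.9² + 5.8² + 2·[17.1·7.9·0.16 + 17.1·5.8·0.06 + 7.9·5.8·0.40] = 388.46 + 91.7864 = 480.246.
Under uncorrelated errors the observed covariances equal the true-score covariances, so only the own-variance terms attenuate.
True-score variance = [17.1²·0.75 + 7.9²·0.62 + 5.8²·0.56] + 91.7864 = 276.84 + 91.7864 = 368.627.
Reliability = 368.627 / 480.246 = 0.768.

0.768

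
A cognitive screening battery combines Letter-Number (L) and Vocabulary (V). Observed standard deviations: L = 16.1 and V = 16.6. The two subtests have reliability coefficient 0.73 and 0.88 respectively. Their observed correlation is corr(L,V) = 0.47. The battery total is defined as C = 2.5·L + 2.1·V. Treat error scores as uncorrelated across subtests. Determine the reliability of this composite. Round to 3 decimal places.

0.860

Var(C) = 2.5²·16.1² + 2.1²·16.6² + 2·[5.25·16.1·16.6·0.47] = 2835.28 + 1318.93 = 4154.21.
Because errors are independent across components, Cov(Tᵢ,Tⱼ) = Cov(Xᵢ,Xⱼ); the off-diagonal part of the true-score variance is the same as above.
True-score variance = [2.5²·16.1²·0.73 + 2.1²·16.6²·0.88] + 1318.93 = 2252.04 + 1318.93 = 3570.97.
Reliability = 3570.97 / 4154.21 = 0.860.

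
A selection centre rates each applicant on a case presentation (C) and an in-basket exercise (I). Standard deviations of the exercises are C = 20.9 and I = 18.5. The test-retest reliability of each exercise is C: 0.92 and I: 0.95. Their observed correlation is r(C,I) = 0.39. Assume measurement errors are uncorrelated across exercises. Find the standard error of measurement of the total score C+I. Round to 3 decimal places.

7.215

Var(total) = 779.06 + 301.587 = 1080.65.
True-score variance = 727.003 + 301.587 = 1028.59, so reliability = 0.9518.
Error variance = 1080.65 − 1028.59 = 52.0573; SEM = √52.0573 = 7.215.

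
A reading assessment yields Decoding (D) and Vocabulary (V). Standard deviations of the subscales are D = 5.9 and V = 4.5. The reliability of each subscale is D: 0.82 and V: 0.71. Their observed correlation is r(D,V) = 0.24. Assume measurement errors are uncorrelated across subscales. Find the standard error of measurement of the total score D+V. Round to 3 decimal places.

3.484

Var(total) = 55.06 + 12.744 = 67.804.
True-score variance = 42.9217 + 12.744 = 55.6657, so reliability = 0.8210.
Error variance = 67.804 − 55.6657 = 12.1383; SEM = √12.1383 = 3.484.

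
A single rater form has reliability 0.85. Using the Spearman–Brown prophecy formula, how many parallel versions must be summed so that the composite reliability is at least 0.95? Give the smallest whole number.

4

k ≥ ρ*(1−ρ₁)/(ρ₁(1−ρ*)) = 0.95·0.15 / (0.85·0.05) = 3.353.
Smallest integer k = 4.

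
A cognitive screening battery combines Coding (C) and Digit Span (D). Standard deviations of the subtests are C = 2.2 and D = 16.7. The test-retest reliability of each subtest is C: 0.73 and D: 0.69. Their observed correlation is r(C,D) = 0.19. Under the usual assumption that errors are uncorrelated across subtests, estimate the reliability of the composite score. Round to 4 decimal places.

0.7052

Var(C+D) = 2.2² + 16.7² + 2·[2.2·16.7·0.19] = 283.73 + 13.9612 = 297.691.
With uncorrelated errors the cross-covariances are all true-score covariance, so they carry over unchanged; only the diagonal terms shrink to ρᵢσᵢ².
True-score variance = [2.2²·0.73 + 16.7²·0.69] + 13.9612 = 195.967 + 13.9612 = 209.928.
Reliability = 209.928 / 297.691 = 0.7052.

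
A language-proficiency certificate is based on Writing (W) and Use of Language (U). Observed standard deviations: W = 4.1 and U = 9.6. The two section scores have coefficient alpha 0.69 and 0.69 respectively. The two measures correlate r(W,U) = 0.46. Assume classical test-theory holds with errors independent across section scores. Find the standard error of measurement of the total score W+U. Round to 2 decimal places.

5.81

Var(total) = 108.97 + 36.2112 = 145.181.
True-score variance = 75.1893 + 36.2112 = 111.4, so reliability = 0.7673.
Error variance = 145.181 − 111.4 = 33.7807; SEM = √33.7807 = 5.81.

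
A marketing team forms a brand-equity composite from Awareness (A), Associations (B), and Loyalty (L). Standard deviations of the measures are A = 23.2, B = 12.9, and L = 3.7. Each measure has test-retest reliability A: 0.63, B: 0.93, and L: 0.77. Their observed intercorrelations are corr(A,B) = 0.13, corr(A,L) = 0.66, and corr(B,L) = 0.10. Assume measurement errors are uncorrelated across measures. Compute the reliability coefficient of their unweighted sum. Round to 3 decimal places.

0.767

Var(A+B+L) = 23.2² + 12.9² + 3.7² + 2·[23.2·12.9·0.13 + 23.2·3.7·0.66 + 12.9·3.7·0.10] = 718.34 + 200.668 = 919.008.
With uncorrelated errors the cross-covariances are all true-score covariance, so they carry over unchanged; only the diagonal terms shrink to ρᵢσᵢ².
True-score variance = [23.2²·0.63 + 12.9²·0.93 + 3.7²·0.77] + 200.668 = 504.394 + 200.668 = 705.061.
Reliability = 705.061 / 919.008 = 0.767.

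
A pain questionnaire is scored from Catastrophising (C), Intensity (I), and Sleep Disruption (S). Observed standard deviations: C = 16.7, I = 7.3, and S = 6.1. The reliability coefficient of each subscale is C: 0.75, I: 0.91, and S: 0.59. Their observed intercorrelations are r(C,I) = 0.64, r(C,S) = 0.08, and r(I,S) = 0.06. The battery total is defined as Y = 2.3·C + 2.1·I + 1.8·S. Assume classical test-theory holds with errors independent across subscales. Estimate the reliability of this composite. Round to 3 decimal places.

0.836

Var(Y) = 2.3²·16.7² + 2.1²·7.3² + 1.8²·6.1² + 2·[4.83·16.7·7.3·0.64 + 4.14·16.7·6.1·0.08 + 3.78·7.3·6.1·0.06] = 1830.9 + 841.374 = 2672.27.
Because errors are independent across components, Cov(Tᵢ,Tⱼ) = Cov(Xᵢ,Xⱼ); the off-diagonal part of the true-score variance is the same as above.
True-score variance = [2.3²·16.7²·0.75 + 2.1²·7.3²·0.91 + 1.8²·6.1²·0.59] + 841.374 = 1391.48 + 841.374 = 2232.86.
Reliability = 2232.86 / 2672.27 = 0.836.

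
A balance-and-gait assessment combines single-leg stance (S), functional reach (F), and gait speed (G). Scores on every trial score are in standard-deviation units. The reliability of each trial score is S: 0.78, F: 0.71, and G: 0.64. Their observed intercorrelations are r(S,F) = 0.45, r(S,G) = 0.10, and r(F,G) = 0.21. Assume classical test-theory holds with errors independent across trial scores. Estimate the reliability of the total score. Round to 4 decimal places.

Var(S+F+G) = 3 + 2·[0.45 + 0.10 + 0.21] = 3 + 1.52 = 4.52.
With uncorrelated errors the cross-covariances are all true-score covariance, so they carry over unchanged; only the diagonal terms shrink to ρᵢσᵢ².
True-score variance = [0.78 + 0.71 + 0.64] + 1.52 = 2.13 + 1.52 = 3.65.
Reliability = 3.65 / 4.52 = 0.8075.

0.8075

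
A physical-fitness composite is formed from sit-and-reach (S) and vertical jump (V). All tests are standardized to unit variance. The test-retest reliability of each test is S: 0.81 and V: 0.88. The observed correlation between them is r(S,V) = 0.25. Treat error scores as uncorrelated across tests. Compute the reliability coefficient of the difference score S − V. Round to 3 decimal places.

0.793

Var(S−V) = 1 + 1 − 2·0.25 = 2 − 0.5 = 1.5.
Because errors are independent across components, Cov(Tᵢ,Tⱼ) = Cov(Xᵢ,Xⱼ); the off-diagonal part of the true-score variance is the same as above.
True-score variance = [0.81 + 0.88] − 0.5 = 1.69 − 0.5 = 1.19.
Reliability = 1.19 / 1.5 = 0.793.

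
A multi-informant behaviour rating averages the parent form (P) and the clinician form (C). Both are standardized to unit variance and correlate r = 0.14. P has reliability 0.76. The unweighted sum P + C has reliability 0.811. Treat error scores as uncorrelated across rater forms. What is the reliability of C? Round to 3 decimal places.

0.809

Var(P+C) = 2 + 2·0.14 = 2.280.
True-score variance = ρ_P + ρ_C + 2·0.14, so 0.811 = (0.76 + ρ_C + 0.28) / 2.280.
ρ_C = 0.811·2.280 − 0.76 − 0.28 = 0.809.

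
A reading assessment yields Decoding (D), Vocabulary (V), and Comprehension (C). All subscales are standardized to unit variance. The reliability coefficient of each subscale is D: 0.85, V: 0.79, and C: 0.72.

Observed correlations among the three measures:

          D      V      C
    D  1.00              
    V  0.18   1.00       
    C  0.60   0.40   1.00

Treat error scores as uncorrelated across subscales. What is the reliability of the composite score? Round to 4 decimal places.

0.8806

Var(D+V+C) = 3 + 2·[0.18 + 0.60 + 0.40] = 3 + 2.36 = 5.36.
Under uncorrelated errors the observed covariances equal the true-score covariances, so only the own-variance terms attenuate.
True-score variance = [0.85 + 0.79 + 0.72] + 2.36 = 2.36 + 2.36 = 4.72.
Reliability = 4.72 / 5.36 = 0.8806.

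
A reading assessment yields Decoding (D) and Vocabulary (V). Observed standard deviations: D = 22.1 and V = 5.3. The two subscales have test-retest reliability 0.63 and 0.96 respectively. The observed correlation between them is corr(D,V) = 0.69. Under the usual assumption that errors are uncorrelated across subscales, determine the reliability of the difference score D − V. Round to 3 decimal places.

Var(D−V) = 22.1² + 5.3² − 2·22.1·5.3·0.69 = 516.5 − 161.639 = 354.861.
Under uncorrelated errors the observed covariances equal the true-score covariances, so only the own-variance terms attenuate.
True-score variance = [22.1²·0.63 + 5.3²·0.96] − 161.639 = 334.665 − 161.639 = 173.025.
Reliability = 173.025 / 354.861 = 0.488.

0.488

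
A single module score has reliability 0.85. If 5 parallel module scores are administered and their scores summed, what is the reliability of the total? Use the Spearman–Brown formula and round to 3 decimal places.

0.966

ρ_k = kρ / (1 + (k−1)ρ) = 5·0.85 / (1 + 4·0.85) = 4.250 / 4.400 = 0.966.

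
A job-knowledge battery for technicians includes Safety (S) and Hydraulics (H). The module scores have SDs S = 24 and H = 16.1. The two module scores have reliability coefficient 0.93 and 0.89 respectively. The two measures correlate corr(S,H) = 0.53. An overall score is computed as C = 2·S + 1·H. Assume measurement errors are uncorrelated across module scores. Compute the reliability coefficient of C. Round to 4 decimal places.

0.9439

Var(C) = 2²·24² + 16.1² + 2·[2·24·16.1·0.53] = 2563.21 + 819.168 = 3382.38.
Because errors are independent across components, Cov(Tᵢ,Tⱼ) = Cov(Xᵢ,Xⱼ); the off-diagonal part of the true-score variance is the same as above.
True-score variance = [2²·24²·0.93 + 16.1²·0.89] + 819.168 = 2373.42 + 819.168 = 3192.58.
Reliability = 3192.58 / 3382.38 = 0.9439.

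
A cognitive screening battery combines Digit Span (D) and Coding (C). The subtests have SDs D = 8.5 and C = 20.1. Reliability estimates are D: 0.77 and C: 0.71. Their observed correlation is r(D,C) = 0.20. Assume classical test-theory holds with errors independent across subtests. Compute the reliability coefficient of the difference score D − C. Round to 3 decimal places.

Var(D−C) = 8.5² + 20.1² − 2·8.5·20.1·0.20 = 476.26 − 68.34 = 407.92.
Under uncorrelated errors the observed covariances equal the true-score covariances, so only the own-variance terms attenuate.
True-score variance = [8.5²·0.77 + 20.1²·0.71] − 68.34 = 342.48 − 68.34 = 274.14.
Reliability = 274.14 / 407.92 = 0.672.

0.672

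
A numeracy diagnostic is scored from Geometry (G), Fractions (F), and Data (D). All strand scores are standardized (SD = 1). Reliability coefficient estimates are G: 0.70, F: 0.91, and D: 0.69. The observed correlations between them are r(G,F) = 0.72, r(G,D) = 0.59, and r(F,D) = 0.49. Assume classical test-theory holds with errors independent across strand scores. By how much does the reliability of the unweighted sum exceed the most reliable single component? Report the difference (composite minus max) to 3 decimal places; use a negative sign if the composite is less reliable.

Var(sum) = 3 + 3.6 = 6.6; true-score variance = 2.3 + 3.6 = 5.9; composite reliability = 0.8939.
Max component reliability = 0.9100.
Difference = 0.8939 − 0.9100 = -0.016.

-0.016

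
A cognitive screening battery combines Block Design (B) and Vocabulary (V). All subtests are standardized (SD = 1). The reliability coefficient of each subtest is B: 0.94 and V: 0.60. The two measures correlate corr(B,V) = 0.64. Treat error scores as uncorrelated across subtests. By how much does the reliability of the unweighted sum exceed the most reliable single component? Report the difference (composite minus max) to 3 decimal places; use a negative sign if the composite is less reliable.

-0.080

Var(sum) = 2 + 1.28 = 3.28; true-score variance = 1.54 + 1.28 = 2.82; composite reliability = 0.8598.
Max component reliability = 0.9400.
Difference = 0.8598 − 0.9400 = -0.080.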